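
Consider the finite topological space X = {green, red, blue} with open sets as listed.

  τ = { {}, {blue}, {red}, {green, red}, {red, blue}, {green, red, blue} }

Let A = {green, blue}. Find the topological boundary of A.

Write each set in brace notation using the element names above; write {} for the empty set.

interior: largest open inside A is {blue} (from {}, {blue})
cl via duality: int({red}) = {red}, so X∖{red} = {green, blue}
cl∖int = {green}

{green}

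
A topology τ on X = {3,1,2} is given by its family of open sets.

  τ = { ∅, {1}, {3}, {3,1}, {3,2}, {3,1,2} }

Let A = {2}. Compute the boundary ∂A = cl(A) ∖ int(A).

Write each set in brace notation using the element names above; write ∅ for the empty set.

open subsets of A: ∅; so int(A) = ∅
closure: X∖int(X∖A) = X∖{3,1} = {2}
∂A = {2} minus ∅ = {2}

{2}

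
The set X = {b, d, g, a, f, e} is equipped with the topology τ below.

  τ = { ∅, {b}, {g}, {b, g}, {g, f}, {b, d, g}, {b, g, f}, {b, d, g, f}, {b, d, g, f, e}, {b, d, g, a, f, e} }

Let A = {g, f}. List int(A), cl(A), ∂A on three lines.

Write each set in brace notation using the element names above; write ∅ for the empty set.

int(A) = {g, f}
cl(A)  = {d, g, a, f, e}
∂A     = {d, a, e}

U open, U⊆A: ∅, {g}, {g, f}. int(A) = ⋃ = {g, f}
X∖A={b, d, a, e}, int(X∖A)={b}, hence cl(A)={d, g, a, f, e}
∂A: remove int from cl → {d, a, e}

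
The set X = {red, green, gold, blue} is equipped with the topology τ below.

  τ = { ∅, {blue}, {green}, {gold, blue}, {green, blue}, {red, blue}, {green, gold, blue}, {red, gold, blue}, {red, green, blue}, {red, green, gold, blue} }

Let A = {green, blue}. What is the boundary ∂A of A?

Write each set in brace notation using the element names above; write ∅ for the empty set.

{red, gold}

open subsets of A: ∅, {green}, {blue}, {green, blue}; so int(A) = {green, blue}
closure: X∖int(X∖A) = X∖∅ = {red, green, gold, blue}
∂A = {red, green, gold, blue} minus {green, blue} = {red, gold}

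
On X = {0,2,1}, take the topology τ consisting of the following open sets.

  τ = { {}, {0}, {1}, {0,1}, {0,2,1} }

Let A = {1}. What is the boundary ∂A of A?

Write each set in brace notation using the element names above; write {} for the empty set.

U open, U⊆A: {}, {1}. int(A) = ⋃ = {1}
X∖A={0,2}, int(X∖A)={0}, hence cl(A)={2,1}
∂A: remove int from cl → {2}

{2}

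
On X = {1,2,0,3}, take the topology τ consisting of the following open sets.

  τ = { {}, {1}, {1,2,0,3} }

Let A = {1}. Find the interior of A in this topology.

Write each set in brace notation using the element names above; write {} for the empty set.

U open, U⊆A: {}, {1}. int(A) = ⋃ = {1}

{1}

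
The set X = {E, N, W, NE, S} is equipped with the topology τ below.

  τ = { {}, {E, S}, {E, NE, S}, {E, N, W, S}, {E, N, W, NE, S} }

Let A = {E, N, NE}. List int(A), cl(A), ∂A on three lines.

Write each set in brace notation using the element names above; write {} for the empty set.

int(A) = {}
cl(A)  = {E, N, W, NE, S}
∂A     = {E, N, W, NE, S}

U open, U⊆A: {}. int(A) = ⋃ = {}
X∖A={W, S}, int(X∖A)={}, hence cl(A)={E, N, W, NE, S}
∂A: remove int from cl → {E, N, W, NE, S}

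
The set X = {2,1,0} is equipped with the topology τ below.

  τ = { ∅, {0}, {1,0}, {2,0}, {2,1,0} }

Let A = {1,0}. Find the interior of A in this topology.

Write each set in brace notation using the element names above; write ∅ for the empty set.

interior: largest open inside A is {1,0} (from ∅, {0}, {1,0})

{1,0}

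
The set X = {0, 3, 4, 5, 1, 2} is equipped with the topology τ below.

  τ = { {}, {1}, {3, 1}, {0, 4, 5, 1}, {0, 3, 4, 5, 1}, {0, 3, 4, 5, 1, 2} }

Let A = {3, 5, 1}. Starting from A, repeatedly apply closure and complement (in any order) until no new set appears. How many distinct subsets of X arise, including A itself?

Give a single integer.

6

complement {0, 4, 2}; its interior {}; cl(A) = X∖{} = {0, 3, 4, 5, 1, 2}
With k = closure, c = complement:
  1. A     = {3, 5, 1}
  2. kA    = {0, 3, 4, 5, 1, 2}
  3. cA    = {0, 4, 2}
  4. ckA   = {}
  5. kcA   = {0, 4, 5, 2}
  6. ckcA  = {3, 1}
k, c of each give nothing new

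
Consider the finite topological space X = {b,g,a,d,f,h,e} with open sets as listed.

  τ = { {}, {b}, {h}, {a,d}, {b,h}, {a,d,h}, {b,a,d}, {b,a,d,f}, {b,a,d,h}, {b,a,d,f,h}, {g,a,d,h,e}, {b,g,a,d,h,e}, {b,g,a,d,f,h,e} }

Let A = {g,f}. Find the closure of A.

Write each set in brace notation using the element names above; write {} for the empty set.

{g,f,e}

cl via duality: int({b,a,d,h,e}) = {b,a,d,h}, so X∖{b,a,d,h} = {g,f,e}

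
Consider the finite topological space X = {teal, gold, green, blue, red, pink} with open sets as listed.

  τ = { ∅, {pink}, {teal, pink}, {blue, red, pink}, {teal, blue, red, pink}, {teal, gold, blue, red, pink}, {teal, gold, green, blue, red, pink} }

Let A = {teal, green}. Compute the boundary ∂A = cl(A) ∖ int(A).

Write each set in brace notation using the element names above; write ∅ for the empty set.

opens ⊆ A: ∅; union → int = ∅
complement {gold, blue, red, pink}; its interior {blue, red, pink}; cl(A) = X∖{blue, red, pink} = {teal, gold, green}
boundary = {teal, gold, green} ∖ ∅ = {teal, gold, green}

{teal, gold, green}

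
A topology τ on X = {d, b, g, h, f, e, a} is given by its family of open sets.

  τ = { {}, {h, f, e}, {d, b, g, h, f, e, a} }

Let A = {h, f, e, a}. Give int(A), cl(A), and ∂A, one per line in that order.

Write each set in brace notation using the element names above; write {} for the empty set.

U open, U⊆A: {}, {h, f, e}. int(A) = ⋃ = {h, f, e}
X∖A={d, b, g}, int(X∖A)={}, hence cl(A)={d, b, g, h, f, e, a}
∂A: remove int from cl → {d, b, g, a}

int(A) = {h, f, e}
cl(A)  = {d, b, g, h, f, e, a}
∂A     = {d, b, g, a}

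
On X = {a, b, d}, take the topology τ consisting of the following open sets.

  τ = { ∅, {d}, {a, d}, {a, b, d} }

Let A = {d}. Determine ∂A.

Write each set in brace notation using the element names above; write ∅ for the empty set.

{a, b}

opens ⊆ A: ∅, {d}; union → int = {d}
complement {a, b}; its interior ∅; cl(A) = X∖∅ = {a, b, d}
boundary = {a, b, d} ∖ {d} = {a, b}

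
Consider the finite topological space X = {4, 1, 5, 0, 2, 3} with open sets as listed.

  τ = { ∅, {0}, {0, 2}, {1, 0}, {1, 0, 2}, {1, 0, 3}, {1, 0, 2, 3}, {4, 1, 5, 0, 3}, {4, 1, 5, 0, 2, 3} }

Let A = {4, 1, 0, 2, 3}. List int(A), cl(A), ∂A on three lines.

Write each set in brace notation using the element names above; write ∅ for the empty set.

int(A) = {1, 0, 2, 3}
cl(A)  = {4, 1, 5, 0, 2, 3}
∂A     = {4, 5}

U open, U⊆A: ∅, {0}, {0, 2}, {1, 0}, {1, 0, 3}, {1, 0, 2}, {1, 0, 2, 3}. int(A) = ⋃ = {1, 0, 2, 3}
X∖A={5}, int(X∖A)=∅, hence cl(A)={4, 1, 5, 0, 2, 3}
∂A: remove int from cl → {4, 5}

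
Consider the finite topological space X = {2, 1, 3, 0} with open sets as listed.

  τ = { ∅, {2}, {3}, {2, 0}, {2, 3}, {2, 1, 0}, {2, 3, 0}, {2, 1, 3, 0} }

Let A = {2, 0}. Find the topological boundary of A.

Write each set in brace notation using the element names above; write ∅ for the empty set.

{1}

open subsets of A: ∅, {2}, {2, 0}; so int(A) = {2, 0}
closure: X∖int(X∖A) = X∖{3} = {2, 1, 0}
∂A = {2, 1, 0} minus {2, 0} = {1}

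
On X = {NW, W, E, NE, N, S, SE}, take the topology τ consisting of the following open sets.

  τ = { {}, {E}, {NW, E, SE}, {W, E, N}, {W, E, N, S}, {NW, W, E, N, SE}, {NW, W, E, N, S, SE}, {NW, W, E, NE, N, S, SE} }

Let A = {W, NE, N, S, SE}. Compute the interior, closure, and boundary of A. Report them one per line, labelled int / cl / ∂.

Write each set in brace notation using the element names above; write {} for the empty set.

int(A) = {}
cl(A)  = {NW, W, NE, N, S, SE}
∂A     = {NW, W, NE, N, S, SE}

interior: largest open inside A is {} (from {})
cl via duality: int({NW, E}) = {E}, so X∖{E} = {NW, W, NE, N, S, SE}
cl∖int = {NW, W, NE, N, S, SE}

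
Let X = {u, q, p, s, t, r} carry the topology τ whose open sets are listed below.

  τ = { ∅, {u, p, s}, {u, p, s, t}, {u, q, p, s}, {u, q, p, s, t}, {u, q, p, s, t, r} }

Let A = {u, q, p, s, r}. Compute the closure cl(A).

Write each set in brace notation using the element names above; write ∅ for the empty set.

complement {t}; its interior ∅; cl(A) = X∖∅ = {u, q, p, s, t, r}

{u, q, p, s, t, r}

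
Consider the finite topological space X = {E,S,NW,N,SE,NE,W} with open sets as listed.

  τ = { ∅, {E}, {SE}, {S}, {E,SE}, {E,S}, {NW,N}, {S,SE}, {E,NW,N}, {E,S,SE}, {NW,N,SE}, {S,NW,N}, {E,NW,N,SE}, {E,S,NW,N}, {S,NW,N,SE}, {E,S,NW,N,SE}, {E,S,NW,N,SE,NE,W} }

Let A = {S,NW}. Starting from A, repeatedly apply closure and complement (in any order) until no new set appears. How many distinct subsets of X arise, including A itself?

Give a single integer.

complement {E,N,SE,NE,W}; its interior {E,SE}; cl(A) = X∖{E,SE} = {S,NW,N,NE,W}
With k = closure, c = complement:
  1. A     = {S,NW}
  2. kA    = {S,NW,N,NE,W}
  3. cA    = {E,N,SE,NE,W}
  4. ckA   = {E,SE}
  5. kcA   = {E,NW,N,SE,NE,W}
  6. kckA  = {E,SE,NE,W}
  7. ckcA  = {S}
  8. ckckA = {S,NW,N}
  9. kckcA = {S,NE,W}
  10. ckckcA = {E,NW,N,SE}
k, c of each give nothing new

10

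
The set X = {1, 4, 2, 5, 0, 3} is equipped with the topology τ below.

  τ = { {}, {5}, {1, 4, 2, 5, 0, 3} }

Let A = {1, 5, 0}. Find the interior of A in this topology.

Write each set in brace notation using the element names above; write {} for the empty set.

interior: largest open inside A is {5} (from {}, {5})

{5}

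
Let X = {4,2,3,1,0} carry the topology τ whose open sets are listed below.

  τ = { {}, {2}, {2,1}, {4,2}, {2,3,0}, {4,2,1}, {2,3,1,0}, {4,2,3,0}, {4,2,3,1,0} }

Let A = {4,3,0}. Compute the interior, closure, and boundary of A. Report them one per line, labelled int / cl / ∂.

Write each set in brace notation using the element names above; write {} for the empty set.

U open, U⊆A: {}. int(A) = ⋃ = {}
X∖A={2,1}, int(X∖A)={2,1}, hence cl(A)={4,3,0}
∂A: remove int from cl → {4,3,0}

int(A) = {}
cl(A)  = {4,3,0}
∂A     = {4,3,0}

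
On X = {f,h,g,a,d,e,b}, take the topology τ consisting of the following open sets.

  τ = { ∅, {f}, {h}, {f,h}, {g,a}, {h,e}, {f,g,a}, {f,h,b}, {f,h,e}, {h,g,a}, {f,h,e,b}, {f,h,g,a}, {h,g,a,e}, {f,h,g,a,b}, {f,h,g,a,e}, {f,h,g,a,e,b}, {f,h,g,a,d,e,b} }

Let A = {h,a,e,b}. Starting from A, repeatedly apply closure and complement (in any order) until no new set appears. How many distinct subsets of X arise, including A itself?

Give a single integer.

10

closure: X∖int(X∖A) = X∖{f} = {h,g,a,d,e,b}
Let k=closure and c=complement:
  1. A     = {h,a,e,b}
  2. kA    = {h,g,a,d,e,b}
  3. cA    = {f,g,d}
  4. ckA   = {f}
  5. kcA   = {f,g,a,d,b}
  6. kckA  = {f,d,b}
  7. ckcA  = {h,e}
  8. ckckA = {h,g,a,e}
  9. kckcA = {h,d,e,b}
  10. ckckcA = {f,g,a}
— saturated at 10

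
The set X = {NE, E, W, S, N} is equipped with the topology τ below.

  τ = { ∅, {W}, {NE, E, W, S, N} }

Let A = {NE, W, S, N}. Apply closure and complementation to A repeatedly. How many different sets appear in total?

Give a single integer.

6

X∖A={E}, int(X∖A)=∅, hence cl(A)={NE, E, W, S, N}
Orbit (k=closure, c=complement):
  1. A     = {NE, W, S, N}
  2. kA    = {NE, E, W, S, N}
  3. cA    = {E}
  4. ckA   = ∅
  5. kcA   = {NE, E, S, N}
  6. ckcA  = {W}
(closed under both — stop)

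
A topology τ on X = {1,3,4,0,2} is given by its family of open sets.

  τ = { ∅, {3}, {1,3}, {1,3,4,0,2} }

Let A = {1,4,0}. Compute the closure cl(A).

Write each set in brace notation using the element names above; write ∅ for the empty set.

X∖A={3,2}, int(X∖A)={3}, hence cl(A)={1,4,0,2}

{1,4,0,2}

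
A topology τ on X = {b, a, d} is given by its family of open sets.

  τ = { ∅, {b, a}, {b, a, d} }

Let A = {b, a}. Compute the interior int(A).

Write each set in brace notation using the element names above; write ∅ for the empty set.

{b, a}

U open, U⊆A: ∅, {b, a}. int(A) = ⋃ = {b, a}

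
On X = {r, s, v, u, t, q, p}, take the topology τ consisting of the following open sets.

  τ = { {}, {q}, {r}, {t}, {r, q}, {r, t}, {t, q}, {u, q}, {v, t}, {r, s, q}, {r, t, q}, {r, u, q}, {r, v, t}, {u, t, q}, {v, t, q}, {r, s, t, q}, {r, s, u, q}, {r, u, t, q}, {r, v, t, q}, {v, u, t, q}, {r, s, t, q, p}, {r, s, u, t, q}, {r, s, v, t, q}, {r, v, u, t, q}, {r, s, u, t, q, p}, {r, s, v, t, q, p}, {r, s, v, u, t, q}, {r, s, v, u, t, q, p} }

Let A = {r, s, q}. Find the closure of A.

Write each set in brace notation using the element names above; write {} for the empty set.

{r, s, u, q, p}

closure: X∖int(X∖A) = X∖{v, t} = {r, s, u, q, p}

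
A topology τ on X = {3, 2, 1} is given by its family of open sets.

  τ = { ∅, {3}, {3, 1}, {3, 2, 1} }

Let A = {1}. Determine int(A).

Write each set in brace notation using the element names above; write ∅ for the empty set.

U open, U⊆A: ∅. int(A) = ⋃ = ∅

∅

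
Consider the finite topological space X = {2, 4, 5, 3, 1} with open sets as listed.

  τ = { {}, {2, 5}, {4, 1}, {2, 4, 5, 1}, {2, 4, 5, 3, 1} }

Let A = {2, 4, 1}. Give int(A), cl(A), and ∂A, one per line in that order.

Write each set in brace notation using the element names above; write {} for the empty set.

U open, U⊆A: {}, {4, 1}. int(A) = ⋃ = {4, 1}
X∖A={5, 3}, int(X∖A)={}, hence cl(A)={2, 4, 5, 3, 1}
∂A: remove int from cl → {2, 5, 3}

int(A) = {4, 1}
cl(A)  = {2, 4, 5, 3, 1}
∂A     = {2, 5, 3}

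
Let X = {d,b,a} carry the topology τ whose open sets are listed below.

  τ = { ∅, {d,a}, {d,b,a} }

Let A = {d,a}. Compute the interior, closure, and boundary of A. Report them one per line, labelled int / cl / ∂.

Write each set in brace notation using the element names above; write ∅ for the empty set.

int(A) = {d,a}
cl(A)  = {d,b,a}
∂A     = {b}

opens ⊆ A: ∅, {d,a}; union → int = {d,a}
complement {b}; its interior ∅; cl(A) = X∖∅ = {d,b,a}
boundary = {d,b,a} ∖ {d,a} = {b}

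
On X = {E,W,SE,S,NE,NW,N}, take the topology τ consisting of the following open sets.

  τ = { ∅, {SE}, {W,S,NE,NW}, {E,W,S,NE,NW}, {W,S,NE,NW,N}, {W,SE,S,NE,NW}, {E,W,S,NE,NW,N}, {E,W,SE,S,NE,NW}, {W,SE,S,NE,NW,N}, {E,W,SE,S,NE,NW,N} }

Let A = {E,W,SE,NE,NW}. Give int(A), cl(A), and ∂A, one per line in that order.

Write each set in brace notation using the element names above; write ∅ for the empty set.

U open, U⊆A: ∅, {SE}. int(A) = ⋃ = {SE}
X∖A={S,N}, int(X∖A)=∅, hence cl(A)={E,W,SE,S,NE,NW,N}
∂A: remove int from cl → {E,W,S,NE,NW,N}

int(A) = {SE}
cl(A)  = {E,W,SE,S,NE,NW,N}
∂A     = {E,W,S,NE,NW,N}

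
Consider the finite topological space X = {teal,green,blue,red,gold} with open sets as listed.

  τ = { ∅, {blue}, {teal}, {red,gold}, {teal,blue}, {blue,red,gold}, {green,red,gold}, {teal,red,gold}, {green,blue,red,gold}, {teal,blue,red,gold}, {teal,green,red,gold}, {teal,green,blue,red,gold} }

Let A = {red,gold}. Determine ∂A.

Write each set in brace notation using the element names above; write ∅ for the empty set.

U open, U⊆A: ∅, {red,gold}. int(A) = ⋃ = {red,gold}
X∖A={teal,green,blue}, int(X∖A)={teal,blue}, hence cl(A)={green,red,gold}
∂A: remove int from cl → {green}

{green}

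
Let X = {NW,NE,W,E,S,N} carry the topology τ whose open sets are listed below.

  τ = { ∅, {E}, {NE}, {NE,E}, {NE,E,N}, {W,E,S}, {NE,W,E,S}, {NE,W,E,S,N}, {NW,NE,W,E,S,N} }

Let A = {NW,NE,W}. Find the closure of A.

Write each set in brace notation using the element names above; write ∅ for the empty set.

{NW,NE,W,S,N}

X∖A={E,S,N}, int(X∖A)={E}, hence cl(A)={NW,NE,W,S,N}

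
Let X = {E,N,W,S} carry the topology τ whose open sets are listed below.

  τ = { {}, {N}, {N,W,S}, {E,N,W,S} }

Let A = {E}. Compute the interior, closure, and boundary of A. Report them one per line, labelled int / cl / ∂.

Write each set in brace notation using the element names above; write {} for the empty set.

interior: largest open inside A is {} (from {})
cl via duality: int({N,W,S}) = {N,W,S}, so X∖{N,W,S} = {E}
cl∖int = {E}

int(A) = {}
cl(A)  = {E}
∂A     = {E}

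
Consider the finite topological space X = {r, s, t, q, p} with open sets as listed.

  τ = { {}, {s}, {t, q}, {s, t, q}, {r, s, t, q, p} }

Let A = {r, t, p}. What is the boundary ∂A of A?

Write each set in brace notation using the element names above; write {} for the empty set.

{r, t, q, p}

open subsets of A: {}; so int(A) = {}
closure: X∖int(X∖A) = X∖{s} = {r, t, q, p}
∂A = {r, t, q, p} minus {} = {r, t, q, p}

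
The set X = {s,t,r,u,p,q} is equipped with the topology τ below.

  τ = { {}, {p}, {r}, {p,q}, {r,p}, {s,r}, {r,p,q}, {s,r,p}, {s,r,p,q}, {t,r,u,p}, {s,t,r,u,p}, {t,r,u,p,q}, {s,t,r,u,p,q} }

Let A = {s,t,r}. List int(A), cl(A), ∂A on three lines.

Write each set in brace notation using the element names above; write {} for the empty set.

int(A) = {s,r}
cl(A)  = {s,t,r,u}
∂A     = {t,u}

open subsets of A: {}, {r}, {s,r}; so int(A) = {s,r}
closure: X∖int(X∖A) = X∖{p,q} = {s,t,r,u}
∂A = {s,t,r,u} minus {s,r} = {t,u}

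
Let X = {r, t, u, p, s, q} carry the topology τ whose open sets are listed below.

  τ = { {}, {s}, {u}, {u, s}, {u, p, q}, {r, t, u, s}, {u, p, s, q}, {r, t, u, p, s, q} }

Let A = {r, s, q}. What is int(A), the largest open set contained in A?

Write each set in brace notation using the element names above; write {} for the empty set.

{s}

opens ⊆ A: {}, {s}; union → int = {s}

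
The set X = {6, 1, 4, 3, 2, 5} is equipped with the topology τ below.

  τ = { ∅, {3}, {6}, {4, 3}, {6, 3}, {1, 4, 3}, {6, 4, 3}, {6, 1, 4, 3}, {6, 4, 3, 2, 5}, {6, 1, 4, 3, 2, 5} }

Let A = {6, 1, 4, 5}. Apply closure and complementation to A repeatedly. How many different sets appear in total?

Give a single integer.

X∖A={3, 2}, int(X∖A)={3}, hence cl(A)={6, 1, 4, 2, 5}
Orbit (k=closure, c=complement):
  1. A     = {6, 1, 4, 5}
  2. kA    = {6, 1, 4, 2, 5}
  3. cA    = {3, 2}
  4. ckA   = {3}
  5. kcA   = {1, 4, 3, 2, 5}
  6. ckcA  = {6}
  7. kckcA = {6, 2, 5}
  8. ckckcA = {1, 4, 3}
(closed under both — stop)

8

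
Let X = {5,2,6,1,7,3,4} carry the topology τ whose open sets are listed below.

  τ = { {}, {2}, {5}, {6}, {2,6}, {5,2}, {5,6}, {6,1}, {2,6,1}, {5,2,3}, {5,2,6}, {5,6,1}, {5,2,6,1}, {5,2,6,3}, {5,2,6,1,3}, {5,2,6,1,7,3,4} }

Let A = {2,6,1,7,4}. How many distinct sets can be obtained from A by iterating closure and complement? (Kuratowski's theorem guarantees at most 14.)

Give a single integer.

closure: X∖int(X∖A) = X∖{5} = {2,6,1,7,3,4}
Let k=closure and c=complement:
  1. A     = {2,6,1,7,4}
  2. kA    = {2,6,1,7,3,4}
  3. cA    = {5,3}
  4. ckA   = {5}
  5. kcA   = {5,7,3,4}
  6. ckcA  = {2,6,1}
— saturated at 6

6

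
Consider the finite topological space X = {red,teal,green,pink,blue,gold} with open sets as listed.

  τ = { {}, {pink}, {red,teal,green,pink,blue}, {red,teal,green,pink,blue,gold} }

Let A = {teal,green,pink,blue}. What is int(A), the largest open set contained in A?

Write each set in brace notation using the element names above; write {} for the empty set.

{pink}

opens ⊆ A: {}, {pink}; union → int = {pink}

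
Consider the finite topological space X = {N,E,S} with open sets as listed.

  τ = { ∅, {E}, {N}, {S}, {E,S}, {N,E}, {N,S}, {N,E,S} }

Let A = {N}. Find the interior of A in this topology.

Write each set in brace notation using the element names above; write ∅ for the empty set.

open subsets of A: ∅, {N}; so int(A) = {N}

{N}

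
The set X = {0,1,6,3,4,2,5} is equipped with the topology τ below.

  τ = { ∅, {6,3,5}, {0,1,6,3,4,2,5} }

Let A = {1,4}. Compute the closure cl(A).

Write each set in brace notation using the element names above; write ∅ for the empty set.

{0,1,4,2}

cl via duality: int({0,6,3,2,5}) = {6,3,5}, so X∖{6,3,5} = {0,1,4,2}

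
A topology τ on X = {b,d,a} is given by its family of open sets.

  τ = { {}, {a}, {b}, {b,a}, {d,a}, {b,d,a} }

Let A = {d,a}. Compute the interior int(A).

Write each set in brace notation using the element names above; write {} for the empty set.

{d,a}

open subsets of A: {}, {a}, {d,a}; so int(A) = {d,a}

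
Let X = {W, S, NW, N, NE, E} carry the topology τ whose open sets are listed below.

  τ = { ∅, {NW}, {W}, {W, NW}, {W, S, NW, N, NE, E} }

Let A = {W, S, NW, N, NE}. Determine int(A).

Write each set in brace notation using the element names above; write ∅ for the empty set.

{W, NW}

opens ⊆ A: ∅, {W}, {NW}, {W, NW}; union → int = {W, NW}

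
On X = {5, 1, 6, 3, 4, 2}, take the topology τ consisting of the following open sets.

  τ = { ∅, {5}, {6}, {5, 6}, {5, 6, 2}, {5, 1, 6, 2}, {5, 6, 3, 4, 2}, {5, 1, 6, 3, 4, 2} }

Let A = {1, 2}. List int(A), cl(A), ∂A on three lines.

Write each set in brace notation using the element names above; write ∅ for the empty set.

opens ⊆ A: ∅; union → int = ∅
complement {5, 6, 3, 4}; its interior {5, 6}; cl(A) = X∖{5, 6} = {1, 3, 4, 2}
boundary = {1, 3, 4, 2} ∖ ∅ = {1, 3, 4, 2}

int(A) = ∅
cl(A)  = {1, 3, 4, 2}
∂A     = {1, 3, 4, 2}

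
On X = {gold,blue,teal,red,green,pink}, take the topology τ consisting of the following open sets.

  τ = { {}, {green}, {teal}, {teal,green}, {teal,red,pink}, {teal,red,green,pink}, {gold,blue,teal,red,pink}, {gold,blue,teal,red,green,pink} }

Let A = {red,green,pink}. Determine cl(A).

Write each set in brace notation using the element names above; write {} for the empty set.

{gold,blue,red,green,pink}

cl via duality: int({gold,blue,teal}) = {teal}, so X∖{teal} = {gold,blue,red,green,pink}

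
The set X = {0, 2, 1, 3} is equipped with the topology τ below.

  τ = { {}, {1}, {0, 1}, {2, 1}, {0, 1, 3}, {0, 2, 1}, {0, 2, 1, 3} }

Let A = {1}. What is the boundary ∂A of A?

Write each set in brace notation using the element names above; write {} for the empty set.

{0, 2, 3}

U open, U⊆A: {}, {1}. int(A) = ⋃ = {1}
X∖A={0, 2, 3}, int(X∖A)={}, hence cl(A)={0, 2, 1, 3}
∂A: remove int from cl → {0, 2, 3}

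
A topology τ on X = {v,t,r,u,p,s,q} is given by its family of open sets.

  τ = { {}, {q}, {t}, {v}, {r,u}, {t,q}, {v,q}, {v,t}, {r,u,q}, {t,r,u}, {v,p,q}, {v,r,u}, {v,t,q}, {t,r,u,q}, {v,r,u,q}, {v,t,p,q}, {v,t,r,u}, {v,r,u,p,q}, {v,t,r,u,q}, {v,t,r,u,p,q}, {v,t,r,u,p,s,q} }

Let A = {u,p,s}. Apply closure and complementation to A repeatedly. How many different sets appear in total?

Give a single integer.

complement {v,t,r,q}; its interior {v,t,q}; cl(A) = X∖{v,t,q} = {r,u,p,s}
With k = closure, c = complement:
  1. A     = {u,p,s}
  2. kA    = {r,u,p,s}
  3. cA    = {v,t,r,q}
  4. ckA   = {v,t,q}
  5. kcA   = {v,t,r,u,p,s,q}
  6. kckA  = {v,t,p,s,q}
  7. ckcA  = {}
  8. ckckA = {r,u}
  9. kckckA = {r,u,s}
  10. ckckckA = {v,t,p,q}
k, c of each give nothing new

10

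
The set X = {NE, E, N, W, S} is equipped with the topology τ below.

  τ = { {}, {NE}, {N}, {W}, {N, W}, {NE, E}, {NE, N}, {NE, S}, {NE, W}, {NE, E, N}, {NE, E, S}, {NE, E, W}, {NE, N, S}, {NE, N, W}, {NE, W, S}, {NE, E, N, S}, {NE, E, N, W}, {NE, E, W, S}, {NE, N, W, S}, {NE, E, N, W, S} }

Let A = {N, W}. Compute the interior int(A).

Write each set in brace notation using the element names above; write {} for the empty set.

interior: largest open inside A is {N, W} (from {}, {N}, {W}, {N, W})

{N, W}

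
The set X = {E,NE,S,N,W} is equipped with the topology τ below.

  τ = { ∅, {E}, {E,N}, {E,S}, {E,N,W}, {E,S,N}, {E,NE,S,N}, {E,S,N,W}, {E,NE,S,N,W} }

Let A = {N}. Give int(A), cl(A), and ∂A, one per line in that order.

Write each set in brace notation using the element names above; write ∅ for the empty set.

interior: largest open inside A is ∅ (from ∅)
cl via duality: int({E,NE,S,W}) = {E,S}, so X∖{E,S} = {NE,N,W}
cl∖int = {NE,N,W}

int(A) = ∅
cl(A)  = {NE,N,W}
∂A     = {NE,N,W}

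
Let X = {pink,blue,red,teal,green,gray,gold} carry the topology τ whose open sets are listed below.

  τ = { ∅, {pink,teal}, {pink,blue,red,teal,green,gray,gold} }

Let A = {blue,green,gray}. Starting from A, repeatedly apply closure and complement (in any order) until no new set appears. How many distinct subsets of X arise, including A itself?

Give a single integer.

X∖A={pink,red,teal,gold}, int(X∖A)={pink,teal}, hence cl(A)={blue,red,green,gray,gold}
Orbit (k=closure, c=complement):
  1. A     = {blue,green,gray}
  2. kA    = {blue,red,green,gray,gold}
  3. cA    = {pink,red,teal,gold}
  4. ckA   = {pink,teal}
  5. kcA   = {pink,blue,red,teal,green,gray,gold}
  6. ckcA  = ∅
(closed under both — stop)

6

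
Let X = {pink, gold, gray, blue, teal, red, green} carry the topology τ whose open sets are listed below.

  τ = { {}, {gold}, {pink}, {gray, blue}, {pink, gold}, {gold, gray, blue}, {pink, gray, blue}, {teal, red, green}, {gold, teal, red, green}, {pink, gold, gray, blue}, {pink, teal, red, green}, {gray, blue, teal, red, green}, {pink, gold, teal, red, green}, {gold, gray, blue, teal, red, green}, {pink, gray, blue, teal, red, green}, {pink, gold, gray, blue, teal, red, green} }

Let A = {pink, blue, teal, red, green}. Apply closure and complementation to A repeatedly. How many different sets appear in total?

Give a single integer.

X∖A={gold, gray}, int(X∖A)={gold}, hence cl(A)={pink, gray, blue, teal, red, green}
Orbit (k=closure, c=complement):
  1. A     = {pink, blue, teal, red, green}
  2. kA    = {pink, gray, blue, teal, red, green}
  3. cA    = {gold, gray}
  4. ckA   = {gold}
  5. kcA   = {gold, gray, blue}
  6. ckcA  = {pink, teal, red, green}
(closed under both — stop)

6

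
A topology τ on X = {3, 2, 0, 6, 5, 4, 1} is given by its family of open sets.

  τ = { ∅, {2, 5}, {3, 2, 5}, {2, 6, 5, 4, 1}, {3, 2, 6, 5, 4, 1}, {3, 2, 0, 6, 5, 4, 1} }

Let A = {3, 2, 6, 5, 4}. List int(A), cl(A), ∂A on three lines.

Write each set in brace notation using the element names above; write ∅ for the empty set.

U open, U⊆A: ∅, {2, 5}, {3, 2, 5}. int(A) = ⋃ = {3, 2, 5}
X∖A={0, 1}, int(X∖A)=∅, hence cl(A)={3, 2, 0, 6, 5, 4, 1}
∂A: remove int from cl → {0, 6, 4, 1}

int(A) = {3, 2, 5}
cl(A)  = {3, 2, 0, 6, 5, 4, 1}
∂A     = {0, 6, 4, 1}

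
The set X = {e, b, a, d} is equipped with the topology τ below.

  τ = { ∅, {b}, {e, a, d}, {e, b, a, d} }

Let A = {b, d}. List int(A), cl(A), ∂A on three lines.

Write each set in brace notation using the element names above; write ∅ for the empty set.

int(A) = {b}
cl(A)  = {e, b, a, d}
∂A     = {e, a, d}

U open, U⊆A: ∅, {b}. int(A) = ⋃ = {b}
X∖A={e, a}, int(X∖A)=∅, hence cl(A)={e, b, a, d}
∂A: remove int from cl → {e, a, d}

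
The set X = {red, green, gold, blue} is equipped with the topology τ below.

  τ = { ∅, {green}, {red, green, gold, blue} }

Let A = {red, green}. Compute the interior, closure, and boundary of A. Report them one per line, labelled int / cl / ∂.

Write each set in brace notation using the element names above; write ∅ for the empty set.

int(A) = {green}
cl(A)  = {red, green, gold, blue}
∂A     = {red, gold, blue}

interior: largest open inside A is {green} (from ∅, {green})
cl via duality: int({gold, blue}) = ∅, so X∖∅ = {red, green, gold, blue}
cl∖int = {red, gold, blue}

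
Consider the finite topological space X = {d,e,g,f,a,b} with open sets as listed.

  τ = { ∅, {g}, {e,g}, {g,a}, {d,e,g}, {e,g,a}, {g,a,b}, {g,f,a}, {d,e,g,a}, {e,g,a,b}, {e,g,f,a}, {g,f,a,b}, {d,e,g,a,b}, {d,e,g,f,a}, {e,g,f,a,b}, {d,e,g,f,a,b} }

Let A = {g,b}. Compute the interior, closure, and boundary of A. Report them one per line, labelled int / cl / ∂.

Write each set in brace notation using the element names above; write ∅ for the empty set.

opens ⊆ A: ∅, {g}; union → int = {g}
complement {d,e,f,a}; its interior ∅; cl(A) = X∖∅ = {d,e,g,f,a,b}
boundary = {d,e,g,f,a,b} ∖ {g} = {d,e,f,a,b}

int(A) = {g}
cl(A)  = {d,e,g,f,a,b}
∂A     = {d,e,f,a,b}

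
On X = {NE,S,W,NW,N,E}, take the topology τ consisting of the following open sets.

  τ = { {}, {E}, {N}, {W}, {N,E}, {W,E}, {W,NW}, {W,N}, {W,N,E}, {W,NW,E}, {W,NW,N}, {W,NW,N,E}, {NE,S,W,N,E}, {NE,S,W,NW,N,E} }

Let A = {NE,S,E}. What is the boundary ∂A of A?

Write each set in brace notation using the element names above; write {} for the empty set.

U open, U⊆A: {}, {E}. int(A) = ⋃ = {E}
X∖A={W,NW,N}, int(X∖A)={W,NW,N}, hence cl(A)={NE,S,E}
∂A: remove int from cl → {NE,S}

{NE,S}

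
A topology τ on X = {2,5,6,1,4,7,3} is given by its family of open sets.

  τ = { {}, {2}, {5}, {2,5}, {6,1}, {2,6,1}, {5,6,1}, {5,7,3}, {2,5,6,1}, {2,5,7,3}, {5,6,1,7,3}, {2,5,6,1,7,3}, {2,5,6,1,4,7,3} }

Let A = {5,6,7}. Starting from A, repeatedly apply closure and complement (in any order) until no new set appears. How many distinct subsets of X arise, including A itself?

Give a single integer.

12

complement {2,1,4,3}; its interior {2}; cl(A) = X∖{2} = {5,6,1,4,7,3}
With k = closure, c = complement:
  1. A     = {5,6,7}
  2. kA    = {5,6,1,4,7,3}
  3. cA    = {2,1,4,3}
  4. ckA   = {2}
  5. kcA   = {2,6,1,4,7,3}
  6. kckA  = {2,4}
  7. ckcA  = {5}
  8. ckckA = {5,6,1,7,3}
  9. kckcA = {5,4,7,3}
  10. ckckcA = {2,6,1}
  11. kckckcA = {2,6,1,4}
  12. ckckckcA = {5,7,3}
k, c of each give nothing new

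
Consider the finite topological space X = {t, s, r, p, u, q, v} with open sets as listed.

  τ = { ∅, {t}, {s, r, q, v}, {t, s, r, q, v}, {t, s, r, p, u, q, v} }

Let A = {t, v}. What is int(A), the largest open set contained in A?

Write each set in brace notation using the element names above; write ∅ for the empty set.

{t}

opens ⊆ A: ∅, {t}; union → int = {t}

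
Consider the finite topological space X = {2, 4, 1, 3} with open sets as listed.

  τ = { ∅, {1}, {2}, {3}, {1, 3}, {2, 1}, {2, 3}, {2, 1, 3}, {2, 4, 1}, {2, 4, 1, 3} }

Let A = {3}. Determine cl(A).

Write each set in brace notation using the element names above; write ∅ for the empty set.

{3}

X∖A={2, 4, 1}, int(X∖A)={2, 4, 1}, hence cl(A)={3}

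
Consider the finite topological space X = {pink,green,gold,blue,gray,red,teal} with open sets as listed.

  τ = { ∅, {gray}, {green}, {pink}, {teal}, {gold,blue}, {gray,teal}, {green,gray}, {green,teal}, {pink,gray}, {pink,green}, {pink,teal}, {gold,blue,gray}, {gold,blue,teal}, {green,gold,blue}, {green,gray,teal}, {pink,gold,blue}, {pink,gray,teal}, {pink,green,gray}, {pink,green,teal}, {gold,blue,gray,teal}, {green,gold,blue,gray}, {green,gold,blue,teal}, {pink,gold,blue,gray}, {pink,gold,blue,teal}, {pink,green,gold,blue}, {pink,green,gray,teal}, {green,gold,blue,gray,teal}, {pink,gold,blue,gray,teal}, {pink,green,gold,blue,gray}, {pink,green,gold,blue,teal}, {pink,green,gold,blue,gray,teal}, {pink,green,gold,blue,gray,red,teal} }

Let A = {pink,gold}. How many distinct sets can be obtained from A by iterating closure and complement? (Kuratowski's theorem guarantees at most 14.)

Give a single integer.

cl via duality: int({green,blue,gray,red,teal}) = {green,gray,teal}, so X∖{green,gray,teal} = {pink,gold,blue,red}
Write k for closure, c for complement:
  1. A     = {pink,gold}
  2. kA    = {pink,gold,blue,red}
  3. cA    = {green,blue,gray,red,teal}
  4. ckA   = {green,gray,teal}
  5. kcA   = {green,gold,blue,gray,red,teal}
  6. kckA  = {green,gray,red,teal}
  7. ckcA  = {pink}
  8. ckckA = {pink,gold,blue}
  9. kckcA = {pink,red}
  10. ckckcA = {green,gold,blue,gray,teal}
applying k or c yields no new set

10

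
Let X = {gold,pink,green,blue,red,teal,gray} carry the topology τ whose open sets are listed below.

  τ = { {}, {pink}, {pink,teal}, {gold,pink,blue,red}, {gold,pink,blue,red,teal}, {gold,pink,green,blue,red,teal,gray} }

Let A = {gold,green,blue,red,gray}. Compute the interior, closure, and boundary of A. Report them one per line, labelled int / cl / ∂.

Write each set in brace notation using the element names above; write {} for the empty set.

interior: largest open inside A is {} (from {})
cl via duality: int({pink,teal}) = {pink,teal}, so X∖{pink,teal} = {gold,green,blue,red,gray}
cl∖int = {gold,green,blue,red,gray}

int(A) = {}
cl(A)  = {gold,green,blue,red,gray}
∂A     = {gold,green,blue,red,gray}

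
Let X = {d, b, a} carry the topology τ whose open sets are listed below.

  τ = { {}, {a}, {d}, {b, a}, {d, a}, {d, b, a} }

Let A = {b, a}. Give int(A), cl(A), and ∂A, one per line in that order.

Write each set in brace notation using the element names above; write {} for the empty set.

int(A) = {b, a}
cl(A)  = {b, a}
∂A     = {}

open subsets of A: {}, {a}, {b, a}; so int(A) = {b, a}
closure: X∖int(X∖A) = X∖{d} = {b, a}
∂A = {b, a} minus {b, a} = {}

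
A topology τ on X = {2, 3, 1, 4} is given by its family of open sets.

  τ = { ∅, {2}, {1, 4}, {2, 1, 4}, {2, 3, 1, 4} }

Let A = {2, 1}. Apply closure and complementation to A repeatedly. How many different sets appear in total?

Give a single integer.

8

closure: X∖int(X∖A) = X∖∅ = {2, 3, 1, 4}
Let k=closure and c=complement:
  1. A     = {2, 1}
  2. kA    = {2, 3, 1, 4}
  3. cA    = {3, 4}
  4. ckA   = ∅
  5. kcA   = {3, 1, 4}
  6. ckcA  = {2}
  7. kckcA = {2, 3}
  8. ckckcA = {1, 4}
— saturated at 8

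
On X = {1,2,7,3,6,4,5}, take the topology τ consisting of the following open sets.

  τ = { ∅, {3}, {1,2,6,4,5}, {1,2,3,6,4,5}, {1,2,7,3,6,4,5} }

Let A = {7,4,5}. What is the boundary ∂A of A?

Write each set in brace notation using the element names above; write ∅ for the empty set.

interior: largest open inside A is ∅ (from ∅)
cl via duality: int({1,2,3,6}) = {3}, so X∖{3} = {1,2,7,6,4,5}
cl∖int = {1,2,7,6,4,5}

{1,2,7,6,4,5}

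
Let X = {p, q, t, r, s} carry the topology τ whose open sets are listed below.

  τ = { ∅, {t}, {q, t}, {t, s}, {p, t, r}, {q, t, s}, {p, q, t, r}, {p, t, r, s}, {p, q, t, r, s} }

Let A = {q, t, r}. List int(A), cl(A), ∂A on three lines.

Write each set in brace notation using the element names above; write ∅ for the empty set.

int(A) = {q, t}
cl(A)  = {p, q, t, r, s}
∂A     = {p, r, s}

open subsets of A: ∅, {t}, {q, t}; so int(A) = {q, t}
closure: X∖int(X∖A) = X∖∅ = {p, q, t, r, s}
∂A = {p, q, t, r, s} minus {q, t} = {p, r, s}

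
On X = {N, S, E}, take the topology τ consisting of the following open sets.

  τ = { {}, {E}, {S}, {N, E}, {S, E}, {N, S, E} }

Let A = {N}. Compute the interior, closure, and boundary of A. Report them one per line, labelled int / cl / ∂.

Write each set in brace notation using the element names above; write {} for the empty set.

int(A) = {}
cl(A)  = {N}
∂A     = {N}

opens ⊆ A: {}; union → int = {}
complement {S, E}; its interior {S, E}; cl(A) = X∖{S, E} = {N}
boundary = {N} ∖ {} = {N}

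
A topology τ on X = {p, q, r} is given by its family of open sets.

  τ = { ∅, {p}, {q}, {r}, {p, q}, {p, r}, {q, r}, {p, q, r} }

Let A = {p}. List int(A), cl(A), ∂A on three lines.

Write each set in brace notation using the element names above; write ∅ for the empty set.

opens ⊆ A: ∅, {p}; union → int = {p}
complement {q, r}; its interior {q, r}; cl(A) = X∖{q, r} = {p}
boundary = {p} ∖ {p} = ∅

int(A) = {p}
cl(A)  = {p}
∂A     = ∅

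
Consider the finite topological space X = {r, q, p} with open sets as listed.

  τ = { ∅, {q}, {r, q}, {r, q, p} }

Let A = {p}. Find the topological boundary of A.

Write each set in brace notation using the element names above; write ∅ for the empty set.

interior: largest open inside A is ∅ (from ∅)
cl via duality: int({r, q}) = {r, q}, so X∖{r, q} = {p}
cl∖int = {p}

{p}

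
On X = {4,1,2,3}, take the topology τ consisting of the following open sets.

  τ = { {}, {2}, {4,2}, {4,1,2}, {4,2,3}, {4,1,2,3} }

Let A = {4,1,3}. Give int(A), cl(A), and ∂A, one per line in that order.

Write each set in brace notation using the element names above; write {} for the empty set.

int(A) = {}
cl(A)  = {4,1,3}
∂A     = {4,1,3}

U open, U⊆A: {}. int(A) = ⋃ = {}
X∖A={2}, int(X∖A)={2}, hence cl(A)={4,1,3}
∂A: remove int from cl → {4,1,3}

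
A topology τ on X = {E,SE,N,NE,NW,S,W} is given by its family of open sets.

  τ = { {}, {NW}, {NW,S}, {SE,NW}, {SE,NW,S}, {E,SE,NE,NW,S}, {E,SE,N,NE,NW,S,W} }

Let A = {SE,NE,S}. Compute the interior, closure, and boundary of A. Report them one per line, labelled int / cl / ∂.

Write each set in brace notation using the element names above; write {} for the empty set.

int(A) = {}
cl(A)  = {E,SE,N,NE,S,W}
∂A     = {E,SE,N,NE,S,W}

interior: largest open inside A is {} (from {})
cl via duality: int({E,N,NW,W}) = {NW}, so X∖{NW} = {E,SE,N,NE,S,W}
cl∖int = {E,SE,N,NE,S,W}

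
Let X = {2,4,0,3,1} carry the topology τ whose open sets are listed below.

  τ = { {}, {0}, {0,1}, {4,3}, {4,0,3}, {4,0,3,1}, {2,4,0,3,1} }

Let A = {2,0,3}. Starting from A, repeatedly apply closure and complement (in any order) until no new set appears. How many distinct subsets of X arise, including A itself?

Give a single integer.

10

X∖A={4,1}, int(X∖A)={}, hence cl(A)={2,4,0,3,1}
Orbit (k=closure, c=complement):
  1. A     = {2,0,3}
  2. kA    = {2,4,0,3,1}
  3. cA    = {4,1}
  4. ckA   = {}
  5. kcA   = {2,4,3,1}
  6. ckcA  = {0}
  7. kckcA = {2,0,1}
  8. ckckcA = {4,3}
  9. kckckcA = {2,4,3}
  10. ckckckcA = {0,1}
(closed under both — stop)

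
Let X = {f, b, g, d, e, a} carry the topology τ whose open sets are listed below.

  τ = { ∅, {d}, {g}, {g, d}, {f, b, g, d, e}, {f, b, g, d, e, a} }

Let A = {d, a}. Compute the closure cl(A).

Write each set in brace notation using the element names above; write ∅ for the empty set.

closure: X∖int(X∖A) = X∖{g} = {f, b, d, e, a}

{f, b, d, e, a}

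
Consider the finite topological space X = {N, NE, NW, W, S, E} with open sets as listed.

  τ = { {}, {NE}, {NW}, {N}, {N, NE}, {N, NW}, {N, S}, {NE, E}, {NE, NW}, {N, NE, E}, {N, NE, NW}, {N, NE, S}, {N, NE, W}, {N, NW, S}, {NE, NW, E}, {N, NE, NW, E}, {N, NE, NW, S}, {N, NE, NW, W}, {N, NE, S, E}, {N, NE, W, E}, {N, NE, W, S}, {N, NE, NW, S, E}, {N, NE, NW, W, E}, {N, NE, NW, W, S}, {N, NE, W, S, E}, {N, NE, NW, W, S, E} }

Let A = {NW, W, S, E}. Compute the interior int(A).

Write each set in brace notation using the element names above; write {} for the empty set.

open subsets of A: {}, {NW}; so int(A) = {NW}

{NW}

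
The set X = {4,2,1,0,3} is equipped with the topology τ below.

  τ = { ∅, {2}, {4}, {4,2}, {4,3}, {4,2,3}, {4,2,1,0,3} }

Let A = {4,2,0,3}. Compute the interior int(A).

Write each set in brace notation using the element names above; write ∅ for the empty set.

open subsets of A: ∅, {2}, {4}, {4,3}, {4,2}, {4,2,3}; so int(A) = {4,2,3}

{4,2,3}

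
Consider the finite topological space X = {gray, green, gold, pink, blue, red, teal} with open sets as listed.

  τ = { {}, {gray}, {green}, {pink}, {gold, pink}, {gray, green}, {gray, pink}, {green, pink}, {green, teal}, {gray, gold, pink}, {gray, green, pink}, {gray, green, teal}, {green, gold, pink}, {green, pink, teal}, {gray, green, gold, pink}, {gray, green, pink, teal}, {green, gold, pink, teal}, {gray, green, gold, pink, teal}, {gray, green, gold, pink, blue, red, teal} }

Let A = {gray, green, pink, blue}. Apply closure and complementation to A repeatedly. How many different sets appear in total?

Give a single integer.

cl via duality: int({gold, red, teal}) = {}, so X∖{} = {gray, green, gold, pink, blue, red, teal}
Write k for closure, c for complement:
  1. A     = {gray, green, pink, blue}
  2. kA    = {gray, green, gold, pink, blue, red, teal}
  3. cA    = {gold, red, teal}
  4. ckA   = {}
  5. kcA   = {gold, blue, red, teal}
  6. ckcA  = {gray, green, pink}
applying k or c yields no new set

6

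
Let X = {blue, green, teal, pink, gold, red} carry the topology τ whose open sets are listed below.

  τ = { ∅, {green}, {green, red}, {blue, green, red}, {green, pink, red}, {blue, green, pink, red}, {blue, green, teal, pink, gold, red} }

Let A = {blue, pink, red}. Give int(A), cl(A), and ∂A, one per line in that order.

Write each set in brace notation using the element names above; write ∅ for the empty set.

int(A) = ∅
cl(A)  = {blue, teal, pink, gold, red}
∂A     = {blue, teal, pink, gold, red}

U open, U⊆A: ∅. int(A) = ⋃ = ∅
X∖A={green, teal, gold}, int(X∖A)={green}, hence cl(A)={blue, teal, pink, gold, red}
∂A: remove int from cl → {blue, teal, pink, gold, red}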